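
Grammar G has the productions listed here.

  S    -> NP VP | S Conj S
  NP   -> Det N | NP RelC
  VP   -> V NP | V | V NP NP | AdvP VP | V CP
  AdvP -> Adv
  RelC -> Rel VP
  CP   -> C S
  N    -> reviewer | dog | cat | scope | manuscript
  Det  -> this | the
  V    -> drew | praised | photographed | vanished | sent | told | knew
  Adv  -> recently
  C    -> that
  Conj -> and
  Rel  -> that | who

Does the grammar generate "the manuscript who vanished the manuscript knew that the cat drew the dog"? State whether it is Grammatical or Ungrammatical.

Grammatical

[S [NP [NP [Det the] [N manuscript]] [RelC [Rel who] [VP [V vanished] [NP [Det the] [N manuscript]]]]] [VP [V knew] [CP [C that] [S [NP [Det the] [N cat]] [VP [V drew] [NP [Det the] [N dog]]]]]]]
Every word is introduced by a lexical rule and the phrasal rules combine the resulting categories into a single S.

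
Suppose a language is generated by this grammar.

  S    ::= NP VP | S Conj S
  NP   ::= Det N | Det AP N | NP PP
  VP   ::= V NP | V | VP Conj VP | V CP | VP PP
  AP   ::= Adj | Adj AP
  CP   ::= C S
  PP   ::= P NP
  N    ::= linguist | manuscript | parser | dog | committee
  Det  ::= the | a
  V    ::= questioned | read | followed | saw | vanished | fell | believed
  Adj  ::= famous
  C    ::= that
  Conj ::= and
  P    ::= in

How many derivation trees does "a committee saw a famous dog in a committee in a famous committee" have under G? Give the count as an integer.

5

Two of the 5 distinct bracketings:
[S [NP [Det a] [N committee]] [VP [V saw] [NP [NP [Det a] [AP [Adj famous]] [N dog]] [PP [P in] [NP [NP [Det a] [N committee]] [PP [P in] [NP [Det a] [AP [Adj famous]] [N committee]]]]]]]]
[S [NP [Det a] [N committee]] [VP [V saw] [NP [NP [NP [Det a] [AP [Adj famous]] [N dog]] [PP [P in] [NP [Det a] [N committee]]]] [PP [P in] [NP [Det a] [AP [Adj famous]] [N committee]]]]]]
The trees differ in how a recursive rule is bracketed over the same span.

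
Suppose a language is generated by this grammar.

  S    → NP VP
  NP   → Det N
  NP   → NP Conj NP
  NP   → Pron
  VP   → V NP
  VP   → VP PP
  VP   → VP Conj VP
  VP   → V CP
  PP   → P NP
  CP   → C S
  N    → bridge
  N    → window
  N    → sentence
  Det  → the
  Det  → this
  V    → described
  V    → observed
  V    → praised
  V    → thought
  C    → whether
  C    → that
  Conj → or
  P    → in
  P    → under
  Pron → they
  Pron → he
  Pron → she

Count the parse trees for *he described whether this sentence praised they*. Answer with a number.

[S [NP [Pron he]] [VP [V described] [CP [C whether] [S [NP [Det this] [N sentence]] [VP [V praised] [NP [Pron they]]]]]]]
No rule offers an alternative attachment or grouping for any span, so this is the only derivation.

1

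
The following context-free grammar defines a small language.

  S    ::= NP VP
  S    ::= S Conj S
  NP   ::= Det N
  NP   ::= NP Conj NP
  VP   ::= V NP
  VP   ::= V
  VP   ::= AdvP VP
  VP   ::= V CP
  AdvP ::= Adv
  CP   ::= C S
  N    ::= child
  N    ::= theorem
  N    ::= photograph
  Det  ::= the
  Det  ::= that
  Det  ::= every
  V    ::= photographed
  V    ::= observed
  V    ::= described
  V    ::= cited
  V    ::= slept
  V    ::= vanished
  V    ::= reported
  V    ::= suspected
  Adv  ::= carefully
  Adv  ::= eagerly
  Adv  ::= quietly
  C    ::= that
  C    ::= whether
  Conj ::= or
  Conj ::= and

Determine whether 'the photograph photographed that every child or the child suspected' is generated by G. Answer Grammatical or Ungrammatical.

Grammatical

S
  NP
    Det: the
    N: photograph
  VP
    V: photographed
    CP
      C: that
      S
        NP
          NP
            Det: every
            N: child
          Conj: or
          NP
            Det: the
            N: child
        VP
          V: suspected
Each bracket corresponds to one application of a listed rule, so the string is derivable from S.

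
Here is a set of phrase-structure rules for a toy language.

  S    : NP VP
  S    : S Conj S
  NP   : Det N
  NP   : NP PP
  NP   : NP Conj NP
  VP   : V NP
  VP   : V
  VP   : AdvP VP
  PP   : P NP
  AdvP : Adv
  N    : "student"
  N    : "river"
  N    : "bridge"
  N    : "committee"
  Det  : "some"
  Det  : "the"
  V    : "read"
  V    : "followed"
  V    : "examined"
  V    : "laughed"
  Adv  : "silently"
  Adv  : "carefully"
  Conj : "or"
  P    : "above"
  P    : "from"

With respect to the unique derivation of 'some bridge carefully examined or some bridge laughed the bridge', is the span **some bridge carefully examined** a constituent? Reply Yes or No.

[S [S [NP [Det some] [N bridge]] [VP [AdvP [Adv carefully]] [VP [V examined]]]] [Conj or] [S [NP [Det some] [N bridge]] [VP [V laughed] [NP [Det the] [N bridge]]]]]
The words 'some bridge carefully examined' are exhaustively dominated by a single S node (built by S → NP VP), so they form a constituent.

Yes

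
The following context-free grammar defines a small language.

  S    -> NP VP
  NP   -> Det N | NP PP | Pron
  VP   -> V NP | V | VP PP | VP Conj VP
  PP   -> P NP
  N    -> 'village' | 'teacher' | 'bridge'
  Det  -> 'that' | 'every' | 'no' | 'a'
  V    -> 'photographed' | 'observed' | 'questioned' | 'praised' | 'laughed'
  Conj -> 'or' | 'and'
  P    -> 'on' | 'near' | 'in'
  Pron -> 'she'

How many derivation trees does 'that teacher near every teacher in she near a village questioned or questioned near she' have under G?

Two of the 10 distinct bracketings:
[S [NP [NP [Det that] [N teacher]] [PP [P near] [NP [NP [Det every] [N teacher]] [PP [P in] [NP [NP [Pron she]] [PP [P near] [NP [Det a] [N village]]]]]]]] [VP [VP [VP [V questioned]] [Conj or] [VP [V questioned]]] [PP [P near] [NP [Pron she]]]]]
[S [NP [NP [Det that] [N teacher]] [PP [P near] [NP [NP [Det every] [N teacher]] [PP [P in] [NP [NP [Pron she]] [PP [P near] [NP [Det a] [N village]]]]]]]] [VP [VP [V questioned]] [Conj or] [VP [VP [V questioned]] [PP [P near] [NP [Pron she]]]]]]
The trees differ in how a recursive rule is bracketed over the same span.

10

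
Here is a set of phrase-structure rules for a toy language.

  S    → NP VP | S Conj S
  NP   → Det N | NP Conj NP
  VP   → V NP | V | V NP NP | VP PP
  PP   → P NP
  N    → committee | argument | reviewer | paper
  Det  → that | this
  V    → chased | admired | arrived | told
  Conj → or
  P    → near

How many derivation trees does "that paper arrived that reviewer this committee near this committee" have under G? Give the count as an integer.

[S [NP [Det that] [N paper]] [VP [VP [V arrived] [NP [Det that] [N reviewer]] [NP [Det this] [N committee]]] [PP [P near] [NP [Det this] [N committee]]]]]
No rule offers an alternative attachment or grouping for any span, so this is the only derivation.

1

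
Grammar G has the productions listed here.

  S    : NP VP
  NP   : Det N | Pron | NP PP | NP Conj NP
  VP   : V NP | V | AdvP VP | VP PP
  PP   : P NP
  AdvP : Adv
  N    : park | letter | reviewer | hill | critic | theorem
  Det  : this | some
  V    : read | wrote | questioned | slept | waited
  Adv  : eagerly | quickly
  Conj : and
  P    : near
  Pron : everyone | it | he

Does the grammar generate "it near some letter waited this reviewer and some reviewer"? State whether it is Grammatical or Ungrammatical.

Grammatical

S
  NP
    NP
      Pron: it
    PP
      P: near
      NP
        Det: some
        N: letter
  VP
    V: waited
    NP
      NP
        Det: this
        N: reviewer
      Conj: and
      NP
        Det: some
        N: reviewer
The bracketing above is licensed at every node by one of the given productions, with S at the root.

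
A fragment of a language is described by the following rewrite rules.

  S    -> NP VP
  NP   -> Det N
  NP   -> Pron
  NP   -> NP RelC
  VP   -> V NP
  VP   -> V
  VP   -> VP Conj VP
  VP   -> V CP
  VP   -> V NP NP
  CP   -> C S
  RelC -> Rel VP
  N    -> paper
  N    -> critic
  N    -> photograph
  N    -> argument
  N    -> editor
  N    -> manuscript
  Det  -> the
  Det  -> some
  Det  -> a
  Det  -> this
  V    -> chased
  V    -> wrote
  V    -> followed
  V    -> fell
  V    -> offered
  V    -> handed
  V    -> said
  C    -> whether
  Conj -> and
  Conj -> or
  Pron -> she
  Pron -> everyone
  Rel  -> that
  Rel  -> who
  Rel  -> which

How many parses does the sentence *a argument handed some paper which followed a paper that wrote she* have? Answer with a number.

6

Two of the 6 distinct bracketings:
[S [NP [Det a] [N argument]] [VP [V handed] [NP [NP [Det some] [N paper]] [RelC [Rel which] [VP [V followed] [NP [NP [Det a] [N paper]] [RelC [Rel that] [VP [V wrote] [NP [Pron she]]]]]]]]]]
[S [NP [Det a] [N argument]] [VP [V handed] [NP [NP [Det some] [N paper]] [RelC [Rel which] [VP [V followed] [NP [NP [Det a] [N paper]] [RelC [Rel that] [VP [V wrote]]]] [NP [Pron she]]]]]]]
The difference turns on whether VP → V is used at the relevant span, versus an alternative expansion of VP.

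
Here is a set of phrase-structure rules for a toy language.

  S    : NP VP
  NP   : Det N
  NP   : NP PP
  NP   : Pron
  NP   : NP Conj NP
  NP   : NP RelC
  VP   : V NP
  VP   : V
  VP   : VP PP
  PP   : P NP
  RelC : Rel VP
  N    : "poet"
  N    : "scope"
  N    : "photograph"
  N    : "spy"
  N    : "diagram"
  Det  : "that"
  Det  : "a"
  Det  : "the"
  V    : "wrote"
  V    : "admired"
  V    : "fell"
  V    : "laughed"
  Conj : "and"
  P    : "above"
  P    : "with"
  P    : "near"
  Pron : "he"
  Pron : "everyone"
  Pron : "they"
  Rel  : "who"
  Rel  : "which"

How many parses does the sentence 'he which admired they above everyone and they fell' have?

7

Two of the 7 distinct bracketings:
[S [NP [NP [NP [Pron he]] [RelC [Rel which] [VP [V admired] [NP [Pron they]]]]] [PP [P above] [NP [NP [Pron everyone]] [Conj and] [NP [Pron they]]]]] [VP [V fell]]]
[S [NP [NP [NP [NP [Pron he]] [RelC [Rel which] [VP [V admired] [NP [Pron they]]]]] [PP [P above] [NP [Pron everyone]]]] [Conj and] [NP [Pron they]]] [VP [V fell]]]
The trees differ in how a recursive rule is bracketed over the same span.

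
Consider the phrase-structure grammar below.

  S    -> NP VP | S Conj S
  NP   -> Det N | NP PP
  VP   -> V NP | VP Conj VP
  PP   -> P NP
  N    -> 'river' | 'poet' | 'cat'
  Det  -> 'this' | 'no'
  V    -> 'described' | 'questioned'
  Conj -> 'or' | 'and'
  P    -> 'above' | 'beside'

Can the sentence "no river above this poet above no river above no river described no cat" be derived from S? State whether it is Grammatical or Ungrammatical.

[S [NP [NP [Det no] [N river]] [PP [P above] [NP [NP [Det this] [N poet]] [PP [P above] [NP [NP [Det no] [N river]] [PP [P above] [NP [Det no] [N river]]]]]]]] [VP [V described] [NP [Det no] [N cat]]]]
The bracketing above is licensed at every node by one of the given productions, with S at the root.

Grammatical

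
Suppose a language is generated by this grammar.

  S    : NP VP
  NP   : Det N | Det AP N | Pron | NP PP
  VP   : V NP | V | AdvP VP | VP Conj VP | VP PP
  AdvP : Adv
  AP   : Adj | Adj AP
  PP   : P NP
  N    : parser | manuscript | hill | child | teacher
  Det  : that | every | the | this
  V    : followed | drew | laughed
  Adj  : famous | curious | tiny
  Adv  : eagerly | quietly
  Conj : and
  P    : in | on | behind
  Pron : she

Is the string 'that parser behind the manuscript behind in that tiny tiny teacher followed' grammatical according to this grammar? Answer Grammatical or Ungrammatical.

Ungrammatical

A P word can never sit immediately before a P word in any string this grammar generates, so the substring 'behind in' rules out a derivation.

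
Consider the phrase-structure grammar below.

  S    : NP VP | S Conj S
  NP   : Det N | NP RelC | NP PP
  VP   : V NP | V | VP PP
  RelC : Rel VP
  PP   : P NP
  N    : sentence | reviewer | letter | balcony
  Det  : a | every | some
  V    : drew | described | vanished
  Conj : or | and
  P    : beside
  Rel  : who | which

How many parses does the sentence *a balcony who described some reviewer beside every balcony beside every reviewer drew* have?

9

Two of the 9 distinct bracketings:
[S [NP [NP [Det a] [N balcony]] [RelC [Rel who] [VP [V described] [NP [NP [Det some] [N reviewer]] [PP [P beside] [NP [NP [Det every] [N balcony]] [PP [P beside] [NP [Det every] [N reviewer]]]]]]]]] [VP [V drew]]]
[S [NP [NP [Det a] [N balcony]] [RelC [Rel who] [VP [V described] [NP [NP [NP [Det some] [N reviewer]] [PP [P beside] [NP [Det every] [N balcony]]]] [PP [P beside] [NP [Det every] [N reviewer]]]]]]] [VP [V drew]]]
The trees differ in how a recursive rule is bracketed over the same span.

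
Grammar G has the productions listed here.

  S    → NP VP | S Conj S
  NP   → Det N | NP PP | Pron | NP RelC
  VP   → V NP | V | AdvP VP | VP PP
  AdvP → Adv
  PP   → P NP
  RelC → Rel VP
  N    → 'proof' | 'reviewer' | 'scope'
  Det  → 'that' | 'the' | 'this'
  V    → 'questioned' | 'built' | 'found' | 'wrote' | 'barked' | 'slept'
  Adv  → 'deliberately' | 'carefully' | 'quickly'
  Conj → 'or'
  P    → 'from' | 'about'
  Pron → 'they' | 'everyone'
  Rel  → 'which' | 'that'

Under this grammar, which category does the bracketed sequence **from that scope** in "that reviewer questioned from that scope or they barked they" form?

[S [S [NP [Det that] [N reviewer]] [VP [VP [V questioned]] [PP [P from] [NP [Det that] [N scope]]]]] [Conj or] [S [NP [Pron they]] [VP [V barked] [NP [Pron they]]]]]
The span 'from that scope' is the PP node built by PP → P NP.

PP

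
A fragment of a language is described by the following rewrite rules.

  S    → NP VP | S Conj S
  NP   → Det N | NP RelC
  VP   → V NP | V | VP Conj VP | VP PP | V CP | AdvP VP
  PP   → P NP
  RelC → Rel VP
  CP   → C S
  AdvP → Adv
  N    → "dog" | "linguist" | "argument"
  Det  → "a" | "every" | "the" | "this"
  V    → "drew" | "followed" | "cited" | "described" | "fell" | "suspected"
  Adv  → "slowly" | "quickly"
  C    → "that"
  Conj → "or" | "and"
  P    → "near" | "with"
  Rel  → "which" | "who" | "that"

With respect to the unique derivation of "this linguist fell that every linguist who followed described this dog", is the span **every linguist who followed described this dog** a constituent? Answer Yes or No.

[S [NP [Det this] [N linguist]] [VP [V fell] [CP [C that] [S [NP [NP [Det every] [N linguist]] [RelC [Rel who] [VP [V followed]]]] [VP [V described] [NP [Det this] [N dog]]]]]]]
The words 'every linguist who followed described this dog' are exhaustively dominated by a single S node (built by S → NP VP), so they form a constituent.

Yes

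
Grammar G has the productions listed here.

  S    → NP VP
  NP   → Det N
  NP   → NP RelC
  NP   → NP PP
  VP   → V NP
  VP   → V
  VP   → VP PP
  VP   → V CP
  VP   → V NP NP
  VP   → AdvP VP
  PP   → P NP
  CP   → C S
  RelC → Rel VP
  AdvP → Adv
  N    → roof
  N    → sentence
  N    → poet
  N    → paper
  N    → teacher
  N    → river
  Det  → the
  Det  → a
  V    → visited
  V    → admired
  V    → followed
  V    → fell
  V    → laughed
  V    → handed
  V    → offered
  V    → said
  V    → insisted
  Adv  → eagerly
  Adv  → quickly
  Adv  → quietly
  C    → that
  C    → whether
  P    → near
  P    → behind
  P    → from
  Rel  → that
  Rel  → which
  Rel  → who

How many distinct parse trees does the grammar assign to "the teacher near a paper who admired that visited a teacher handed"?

Two of the 3 distinct bracketings:
[S [NP [NP [NP [NP [Det the] [N teacher]] [PP [P near] [NP [Det a] [N paper]]]] [RelC [Rel who] [VP [V admired]]]] [RelC [Rel that] [VP [V visited] [NP [Det a] [N teacher]]]]] [VP [V handed]]]
[S [NP [NP [NP [Det the] [N teacher]] [PP [P near] [NP [NP [Det a] [N paper]] [RelC [Rel who] [VP [V admired]]]]]] [RelC [Rel that] [VP [V visited] [NP [Det a] [N teacher]]]]] [VP [V handed]]]
The trees differ in how a recursive rule is bracketed over the same span.

3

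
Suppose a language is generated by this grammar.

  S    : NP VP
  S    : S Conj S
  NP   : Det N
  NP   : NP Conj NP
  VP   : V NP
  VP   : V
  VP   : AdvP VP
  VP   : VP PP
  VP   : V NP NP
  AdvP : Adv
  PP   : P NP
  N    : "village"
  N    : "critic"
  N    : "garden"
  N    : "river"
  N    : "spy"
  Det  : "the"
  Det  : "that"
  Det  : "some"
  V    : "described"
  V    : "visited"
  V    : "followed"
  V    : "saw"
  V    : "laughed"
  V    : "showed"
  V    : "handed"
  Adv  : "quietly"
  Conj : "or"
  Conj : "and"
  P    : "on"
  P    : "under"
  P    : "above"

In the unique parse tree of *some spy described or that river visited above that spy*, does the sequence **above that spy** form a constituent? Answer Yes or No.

[S [S [NP [Det some] [N spy]] [VP [V described]]] [Conj or] [S [NP [Det that] [N river]] [VP [VP [V visited]] [PP [P above] [NP [Det that] [N spy]]]]]]
The words 'above that spy' are exhaustively dominated by a single PP node (built by PP → P NP), so they form a constituent.

Yes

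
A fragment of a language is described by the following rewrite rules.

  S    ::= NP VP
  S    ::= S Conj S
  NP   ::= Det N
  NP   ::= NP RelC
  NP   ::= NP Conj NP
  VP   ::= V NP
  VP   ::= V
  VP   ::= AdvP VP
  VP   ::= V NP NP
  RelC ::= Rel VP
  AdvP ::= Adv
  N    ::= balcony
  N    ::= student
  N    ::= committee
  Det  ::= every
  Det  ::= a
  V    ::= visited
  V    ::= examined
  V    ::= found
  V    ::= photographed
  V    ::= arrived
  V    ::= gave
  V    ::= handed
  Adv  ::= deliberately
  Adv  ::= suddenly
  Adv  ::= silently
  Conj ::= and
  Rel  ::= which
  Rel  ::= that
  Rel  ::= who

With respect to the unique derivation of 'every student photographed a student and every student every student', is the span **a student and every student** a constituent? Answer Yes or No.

Yes

[S [NP [Det every] [N student]] [VP [V photographed] [NP [NP [Det a] [N student]] [Conj and] [NP [Det every] [N student]]] [NP [Det every] [N student]]]]
The words 'a student and every student' are exhaustively dominated by a single NP node (built by NP → NP Conj NP), so they form a constituent.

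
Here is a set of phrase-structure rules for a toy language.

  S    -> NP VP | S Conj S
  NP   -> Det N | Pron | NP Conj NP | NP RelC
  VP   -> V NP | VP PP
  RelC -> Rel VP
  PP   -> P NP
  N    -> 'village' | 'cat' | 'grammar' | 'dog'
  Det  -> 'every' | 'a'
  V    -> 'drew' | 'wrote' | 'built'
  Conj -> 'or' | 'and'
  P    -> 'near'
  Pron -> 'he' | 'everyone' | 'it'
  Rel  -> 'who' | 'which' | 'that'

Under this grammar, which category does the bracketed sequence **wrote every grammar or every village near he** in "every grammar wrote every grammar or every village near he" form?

S
  NP
    Det: every
    N: grammar
  VP
    VP
      V: wrote
      NP
        NP
          Det: every
          N: grammar
        Conj: or
        NP
          Det: every
          N: village
    PP
      P: near
      NP
        Pron: he
The span 'wrote every grammar or every village near he' is the VP node built by VP → VP PP.

VP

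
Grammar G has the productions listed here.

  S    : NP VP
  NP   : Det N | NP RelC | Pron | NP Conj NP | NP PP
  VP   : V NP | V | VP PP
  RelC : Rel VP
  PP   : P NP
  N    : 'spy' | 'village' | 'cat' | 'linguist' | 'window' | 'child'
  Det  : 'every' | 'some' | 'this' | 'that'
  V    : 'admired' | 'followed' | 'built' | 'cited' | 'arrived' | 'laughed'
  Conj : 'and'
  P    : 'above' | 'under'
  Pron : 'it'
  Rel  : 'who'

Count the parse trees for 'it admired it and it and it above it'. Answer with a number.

Two of the 7 distinct bracketings:
[S [NP [Pron it]] [VP [V admired] [NP [NP [Pron it]] [Conj and] [NP [NP [Pron it]] [Conj and] [NP [NP [Pron it]] [PP [P above] [NP [Pron it]]]]]]]]
[S [NP [Pron it]] [VP [V admired] [NP [NP [Pron it]] [Conj and] [NP [NP [NP [Pron it]] [Conj and] [NP [Pron it]]] [PP [P above] [NP [Pron it]]]]]]]
The trees differ in how a recursive rule is bracketed over the same span.

7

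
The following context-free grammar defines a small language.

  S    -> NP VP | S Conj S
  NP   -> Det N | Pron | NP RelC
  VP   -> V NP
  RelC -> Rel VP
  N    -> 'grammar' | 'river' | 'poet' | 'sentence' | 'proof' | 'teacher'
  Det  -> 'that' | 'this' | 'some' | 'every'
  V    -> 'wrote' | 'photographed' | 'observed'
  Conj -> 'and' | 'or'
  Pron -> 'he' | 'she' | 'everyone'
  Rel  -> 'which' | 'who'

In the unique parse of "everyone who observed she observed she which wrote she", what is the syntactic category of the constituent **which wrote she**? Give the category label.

[S [NP [NP [Pron everyone]] [RelC [Rel who] [VP [V observed] [NP [Pron she]]]]] [VP [V observed] [NP [NP [Pron she]] [RelC [Rel which] [VP [V wrote] [NP [Pron she]]]]]]]
The span 'which wrote she' is the RelC node built by RelC → Rel VP.

RelC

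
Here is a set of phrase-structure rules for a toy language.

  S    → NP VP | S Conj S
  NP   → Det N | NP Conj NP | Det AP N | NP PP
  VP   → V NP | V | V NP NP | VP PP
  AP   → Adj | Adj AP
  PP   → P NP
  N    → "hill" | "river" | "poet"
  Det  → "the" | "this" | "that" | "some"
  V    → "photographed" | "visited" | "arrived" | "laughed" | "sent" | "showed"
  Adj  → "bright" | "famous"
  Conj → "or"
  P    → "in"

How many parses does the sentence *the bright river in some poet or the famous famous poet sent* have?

The two bracketings:
[S [NP [NP [NP [Det the] [AP [Adj bright]] [N river]] [PP [P in] [NP [Det some] [N poet]]]] [Conj or] [NP [Det the] [AP [Adj famous] [AP [Adj famous]]] [N poet]]] [VP [V sent]]]
[S [NP [NP [Det the] [AP [Adj bright]] [N river]] [PP [P in] [NP [NP [Det some] [N poet]] [Conj or] [NP [Det the] [AP [Adj famous] [AP [Adj famous]]] [N poet]]]]] [VP [V sent]]]
The trees differ in how a recursive rule is bracketed over the same span.

2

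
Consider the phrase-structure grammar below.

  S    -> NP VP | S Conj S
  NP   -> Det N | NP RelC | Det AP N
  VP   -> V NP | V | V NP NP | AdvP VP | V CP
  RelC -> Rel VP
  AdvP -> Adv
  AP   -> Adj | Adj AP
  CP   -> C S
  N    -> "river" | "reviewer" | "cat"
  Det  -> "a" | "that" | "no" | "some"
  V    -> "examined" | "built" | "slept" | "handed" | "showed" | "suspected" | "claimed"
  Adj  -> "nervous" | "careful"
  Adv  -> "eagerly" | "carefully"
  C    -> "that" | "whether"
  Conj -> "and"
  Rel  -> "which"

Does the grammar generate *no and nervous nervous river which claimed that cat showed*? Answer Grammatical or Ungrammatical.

A Det word can never sit immediately before a Conj word in any string this grammar generates, so the substring 'no and' rules out a derivation.

Ungrammatical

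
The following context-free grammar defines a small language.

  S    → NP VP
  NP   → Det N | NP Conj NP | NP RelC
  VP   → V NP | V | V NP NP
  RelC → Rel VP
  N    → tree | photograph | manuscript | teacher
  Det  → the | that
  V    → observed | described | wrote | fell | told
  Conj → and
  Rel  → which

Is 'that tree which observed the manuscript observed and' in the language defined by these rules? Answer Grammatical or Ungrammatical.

Ungrammatical

For S → NP VP, every NP-prefix leaves a non-VP remainder: after 'that tree' the remainder is not a VP; after 'that tree which observed' the remainder is not a VP; after 'that tree which observed the manuscript' the remainder is not a VP.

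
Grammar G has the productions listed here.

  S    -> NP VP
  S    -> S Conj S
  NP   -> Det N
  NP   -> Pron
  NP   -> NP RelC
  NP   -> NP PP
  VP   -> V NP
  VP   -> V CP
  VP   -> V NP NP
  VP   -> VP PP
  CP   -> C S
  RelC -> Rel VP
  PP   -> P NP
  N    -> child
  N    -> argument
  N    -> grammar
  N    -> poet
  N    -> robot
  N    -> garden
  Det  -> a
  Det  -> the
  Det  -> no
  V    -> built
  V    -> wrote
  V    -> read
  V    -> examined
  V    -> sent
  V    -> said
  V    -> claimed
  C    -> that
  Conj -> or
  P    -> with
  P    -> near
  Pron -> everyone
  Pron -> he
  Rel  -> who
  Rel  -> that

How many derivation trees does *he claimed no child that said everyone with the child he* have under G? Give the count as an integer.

4

Two of the 4 distinct bracketings:
[S [NP [Pron he]] [VP [V claimed] [NP [NP [Det no] [N child]] [RelC [Rel that] [VP [V said] [NP [NP [Pron everyone]] [PP [P with] [NP [Det the] [N child]]]] [NP [Pron he]]]]]]]
[S [NP [Pron he]] [VP [V claimed] [NP [NP [Det no] [N child]] [RelC [Rel that] [VP [V said] [NP [NP [Pron everyone]] [PP [P with] [NP [Det the] [N child]]]]]]] [NP [Pron he]]]]
The trees differ in how a recursive rule is bracketed over the same span.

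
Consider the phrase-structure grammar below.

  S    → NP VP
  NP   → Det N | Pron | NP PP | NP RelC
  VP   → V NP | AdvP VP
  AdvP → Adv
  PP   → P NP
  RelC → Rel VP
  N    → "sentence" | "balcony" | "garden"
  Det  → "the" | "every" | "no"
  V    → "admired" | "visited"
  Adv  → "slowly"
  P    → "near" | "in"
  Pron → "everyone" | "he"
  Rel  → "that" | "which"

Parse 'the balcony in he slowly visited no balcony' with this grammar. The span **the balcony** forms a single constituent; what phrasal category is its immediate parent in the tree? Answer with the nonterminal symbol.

[S [NP [NP [Det the] [N balcony]] [PP [P in] [NP [Pron he]]]] [VP [AdvP [Adv slowly]] [VP [V visited] [NP [Det no] [N balcony]]]]]
The span 'the balcony' is the NP node built by NP → Det N.
Its mother is the NP built by NP → NP PP.

NP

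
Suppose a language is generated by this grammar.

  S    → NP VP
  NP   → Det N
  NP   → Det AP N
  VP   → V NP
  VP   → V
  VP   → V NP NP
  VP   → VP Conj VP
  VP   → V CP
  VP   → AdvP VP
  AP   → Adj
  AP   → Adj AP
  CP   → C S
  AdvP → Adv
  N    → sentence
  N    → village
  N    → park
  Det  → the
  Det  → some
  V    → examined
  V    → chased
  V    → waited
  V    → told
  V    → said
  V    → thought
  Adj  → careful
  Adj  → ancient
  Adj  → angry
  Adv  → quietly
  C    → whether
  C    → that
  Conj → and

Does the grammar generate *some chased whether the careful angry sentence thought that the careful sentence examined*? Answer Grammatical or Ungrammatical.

Ungrammatical

A Det word can never sit immediately before a V word in any string this grammar generates, so the substring 'some chased' rules out a derivation.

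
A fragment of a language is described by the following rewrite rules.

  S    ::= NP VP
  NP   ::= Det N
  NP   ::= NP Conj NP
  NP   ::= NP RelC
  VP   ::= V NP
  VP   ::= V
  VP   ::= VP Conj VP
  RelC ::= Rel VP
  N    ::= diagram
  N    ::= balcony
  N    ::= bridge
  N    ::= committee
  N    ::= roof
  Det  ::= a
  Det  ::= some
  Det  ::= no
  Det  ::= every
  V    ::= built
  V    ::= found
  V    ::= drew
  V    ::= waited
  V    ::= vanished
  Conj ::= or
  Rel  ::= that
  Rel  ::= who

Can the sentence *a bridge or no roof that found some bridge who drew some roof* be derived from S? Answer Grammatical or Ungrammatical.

For S → NP VP, every NP-prefix leaves a non-VP remainder: after 'a bridge' the remainder is not a VP; after 'a bridge or no roof' the remainder is not a VP; after 'a bridge or no roof that found' the remainder is not a VP (and 2 more).

Ungrammatical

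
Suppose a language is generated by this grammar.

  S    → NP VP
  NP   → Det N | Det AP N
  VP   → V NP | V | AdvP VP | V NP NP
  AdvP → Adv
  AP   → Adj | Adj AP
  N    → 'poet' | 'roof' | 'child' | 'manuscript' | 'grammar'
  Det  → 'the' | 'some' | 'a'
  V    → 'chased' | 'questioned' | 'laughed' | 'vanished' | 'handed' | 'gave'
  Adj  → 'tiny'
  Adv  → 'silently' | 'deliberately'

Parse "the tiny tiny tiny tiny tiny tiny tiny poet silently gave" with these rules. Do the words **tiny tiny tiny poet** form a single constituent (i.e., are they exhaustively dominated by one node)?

No

[S [NP [Det the] [AP [Adj tiny] [AP [Adj tiny] [AP [Adj tiny] [AP [Adj tiny] [AP [Adj tiny] [AP [Adj tiny] [AP [Adj tiny]]]]]]]] [N poet]] [VP [AdvP [Adv silently]] [VP [V gave]]]]
The smallest constituent containing 'tiny tiny tiny poet' is the NP spanning 'the tiny tiny tiny tiny tiny tiny tiny poet'; no single node in the tree dominates exactly the given words.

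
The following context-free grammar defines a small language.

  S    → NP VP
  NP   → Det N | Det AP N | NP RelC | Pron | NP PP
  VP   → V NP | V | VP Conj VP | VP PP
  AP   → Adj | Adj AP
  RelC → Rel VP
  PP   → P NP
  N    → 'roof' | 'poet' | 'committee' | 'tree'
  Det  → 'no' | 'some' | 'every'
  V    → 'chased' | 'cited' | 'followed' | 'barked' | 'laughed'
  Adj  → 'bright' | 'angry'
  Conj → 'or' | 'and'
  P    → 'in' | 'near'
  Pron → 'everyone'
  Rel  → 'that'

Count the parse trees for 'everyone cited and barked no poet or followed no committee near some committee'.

7

Two of the 7 distinct bracketings:
[S [NP [Pron everyone]] [VP [VP [V cited]] [Conj and] [VP [VP [V barked] [NP [Det no] [N poet]]] [Conj or] [VP [V followed] [NP [NP [Det no] [N committee]] [PP [P near] [NP [Det some] [N committee]]]]]]]]
[S [NP [Pron everyone]] [VP [VP [V cited]] [Conj and] [VP [VP [V barked] [NP [Det no] [N poet]]] [Conj or] [VP [VP [V followed] [NP [Det no] [N committee]]] [PP [P near] [NP [Det some] [N committee]]]]]]]
The difference turns on whether NP → NP PP is used at the relevant span, versus an alternative expansion of NP.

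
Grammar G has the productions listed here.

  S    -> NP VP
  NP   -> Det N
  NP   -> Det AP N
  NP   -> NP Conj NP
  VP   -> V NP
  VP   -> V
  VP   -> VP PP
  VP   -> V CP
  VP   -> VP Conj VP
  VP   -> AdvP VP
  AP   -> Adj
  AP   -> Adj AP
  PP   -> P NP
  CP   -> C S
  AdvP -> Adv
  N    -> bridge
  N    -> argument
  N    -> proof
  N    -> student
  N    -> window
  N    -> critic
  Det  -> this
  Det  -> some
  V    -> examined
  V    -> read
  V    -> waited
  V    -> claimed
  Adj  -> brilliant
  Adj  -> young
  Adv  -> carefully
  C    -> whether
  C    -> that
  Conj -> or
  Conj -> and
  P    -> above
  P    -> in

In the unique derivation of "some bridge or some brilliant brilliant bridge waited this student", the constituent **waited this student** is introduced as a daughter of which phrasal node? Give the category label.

S

S
  NP
    NP
      Det: some
      N: bridge
    Conj: or
    NP
      Det: some
      AP
        Adj: brilliant
        AP
          Adj: brilliant
      N: bridge
  VP
    V: waited
    NP
      Det: this
      N: student
The span 'waited this student' is the VP node built by VP → V NP.
Its mother is the S built by S → NP VP.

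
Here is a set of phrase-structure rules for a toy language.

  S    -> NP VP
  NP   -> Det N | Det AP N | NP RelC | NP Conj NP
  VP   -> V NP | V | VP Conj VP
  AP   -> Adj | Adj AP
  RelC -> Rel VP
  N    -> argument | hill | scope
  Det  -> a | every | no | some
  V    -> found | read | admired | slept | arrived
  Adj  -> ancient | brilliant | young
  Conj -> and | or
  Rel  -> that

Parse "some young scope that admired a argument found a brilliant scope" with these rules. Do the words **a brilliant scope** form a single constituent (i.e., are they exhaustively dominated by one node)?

[S [NP [NP [Det some] [AP [Adj young]] [N scope]] [RelC [Rel that] [VP [V admired] [NP [Det a] [N argument]]]]] [VP [V found] [NP [Det a] [AP [Adj brilliant]] [N scope]]]]
The words 'a brilliant scope' are exhaustively dominated by a single NP node (built by NP → Det AP N), so they form a constituent.

Yes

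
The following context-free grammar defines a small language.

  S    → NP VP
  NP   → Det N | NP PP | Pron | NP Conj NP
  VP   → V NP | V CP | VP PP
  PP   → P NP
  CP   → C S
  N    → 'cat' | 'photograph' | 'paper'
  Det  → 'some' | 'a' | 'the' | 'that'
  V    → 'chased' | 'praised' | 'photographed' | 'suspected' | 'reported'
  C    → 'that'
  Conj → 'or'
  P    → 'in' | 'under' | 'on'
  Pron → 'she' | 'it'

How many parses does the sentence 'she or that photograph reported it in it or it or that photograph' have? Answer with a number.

7

Two of the 7 distinct bracketings:
[S [NP [NP [Pron she]] [Conj or] [NP [Det that] [N photograph]]] [VP [V reported] [NP [NP [Pron it]] [PP [P in] [NP [NP [Pron it]] [Conj or] [NP [NP [Pron it]] [Conj or] [NP [Det that] [N photograph]]]]]]]]
[S [NP [NP [Pron she]] [Conj or] [NP [Det that] [N photograph]]] [VP [V reported] [NP [NP [Pron it]] [PP [P in] [NP [NP [NP [Pron it]] [Conj or] [NP [Pron it]]] [Conj or] [NP [Det that] [N photograph]]]]]]]
The trees differ in how a recursive rule is bracketed over the same span.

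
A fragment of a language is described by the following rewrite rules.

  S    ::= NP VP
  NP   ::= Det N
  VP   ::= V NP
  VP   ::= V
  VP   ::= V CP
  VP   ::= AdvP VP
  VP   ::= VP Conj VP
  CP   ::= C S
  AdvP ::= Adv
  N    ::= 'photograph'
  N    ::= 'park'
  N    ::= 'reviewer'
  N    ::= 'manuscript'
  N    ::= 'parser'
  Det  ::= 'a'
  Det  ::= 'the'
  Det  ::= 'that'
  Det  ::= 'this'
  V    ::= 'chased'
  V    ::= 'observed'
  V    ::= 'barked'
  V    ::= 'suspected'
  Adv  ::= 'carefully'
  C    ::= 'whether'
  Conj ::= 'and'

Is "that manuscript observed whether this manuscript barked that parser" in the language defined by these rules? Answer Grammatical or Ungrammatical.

Grammatical

[S [NP [Det that] [N manuscript]] [VP [V observed] [CP [C whether] [S [NP [Det this] [N manuscript]] [VP [V barked] [NP [Det that] [N parser]]]]]]]
The bracketing above is licensed at every node by one of the given productions, with S at the root.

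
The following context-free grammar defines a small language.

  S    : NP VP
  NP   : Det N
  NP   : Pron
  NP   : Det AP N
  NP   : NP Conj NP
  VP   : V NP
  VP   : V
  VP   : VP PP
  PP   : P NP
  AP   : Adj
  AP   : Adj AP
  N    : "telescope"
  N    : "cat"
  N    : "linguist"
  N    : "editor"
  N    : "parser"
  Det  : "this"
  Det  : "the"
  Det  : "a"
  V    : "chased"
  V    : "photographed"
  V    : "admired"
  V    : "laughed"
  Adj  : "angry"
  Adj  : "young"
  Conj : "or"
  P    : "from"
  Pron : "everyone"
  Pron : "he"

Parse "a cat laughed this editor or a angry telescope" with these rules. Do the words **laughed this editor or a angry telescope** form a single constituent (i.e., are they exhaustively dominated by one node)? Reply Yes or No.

[S [NP [Det a] [N cat]] [VP [V laughed] [NP [NP [Det this] [N editor]] [Conj or] [NP [Det a] [AP [Adj angry]] [N telescope]]]]]
The words 'laughed this editor or a angry telescope' are exhaustively dominated by a single VP node (built by VP → V NP), so they form a constituent.

Yes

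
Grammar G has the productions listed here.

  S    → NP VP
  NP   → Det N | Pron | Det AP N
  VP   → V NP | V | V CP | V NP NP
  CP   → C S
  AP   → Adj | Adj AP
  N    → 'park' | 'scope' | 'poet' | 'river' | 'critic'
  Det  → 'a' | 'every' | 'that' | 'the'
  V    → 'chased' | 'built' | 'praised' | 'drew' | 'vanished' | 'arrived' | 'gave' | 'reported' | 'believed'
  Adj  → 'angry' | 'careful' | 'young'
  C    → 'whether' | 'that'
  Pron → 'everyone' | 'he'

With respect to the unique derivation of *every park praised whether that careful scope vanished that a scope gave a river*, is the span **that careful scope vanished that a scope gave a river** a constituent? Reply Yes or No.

Yes

[S [NP [Det every] [N park]] [VP [V praised] [CP [C whether] [S [NP [Det that] [AP [Adj careful]] [N scope]] [VP [V vanished] [CP [C that] [S [NP [Det a] [N scope]] [VP [V gave] [NP [Det a] [N river]]]]]]]]]]
The words 'that careful scope vanished that a scope gave a river' are exhaustively dominated by a single S node (built by S → NP VP), so they form a constituent.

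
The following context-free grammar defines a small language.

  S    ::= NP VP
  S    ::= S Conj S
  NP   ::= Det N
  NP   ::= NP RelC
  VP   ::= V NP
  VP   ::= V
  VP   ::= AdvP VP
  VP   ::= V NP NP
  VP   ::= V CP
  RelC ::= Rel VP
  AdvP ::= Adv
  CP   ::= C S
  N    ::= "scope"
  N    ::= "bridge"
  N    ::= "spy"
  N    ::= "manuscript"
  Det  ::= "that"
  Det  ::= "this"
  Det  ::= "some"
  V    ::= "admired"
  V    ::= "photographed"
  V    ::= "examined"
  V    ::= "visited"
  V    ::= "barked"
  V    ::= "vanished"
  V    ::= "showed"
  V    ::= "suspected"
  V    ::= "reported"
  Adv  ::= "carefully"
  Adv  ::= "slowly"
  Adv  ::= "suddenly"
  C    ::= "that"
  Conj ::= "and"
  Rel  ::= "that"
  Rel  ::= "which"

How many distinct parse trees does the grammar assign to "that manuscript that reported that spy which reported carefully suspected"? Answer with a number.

2

The two bracketings:
[S [NP [NP [Det that] [N manuscript]] [RelC [Rel that] [VP [V reported] [NP [NP [Det that] [N spy]] [RelC [Rel which] [VP [V reported]]]]]]] [VP [AdvP [Adv carefully]] [VP [V suspected]]]]
[S [NP [NP [NP [Det that] [N manuscript]] [RelC [Rel that] [VP [V reported] [NP [Det that] [N spy]]]]] [RelC [Rel which] [VP [V reported]]]] [VP [AdvP [Adv carefully]] [VP [V suspected]]]]
The trees differ in how a recursive rule is bracketed over the same span.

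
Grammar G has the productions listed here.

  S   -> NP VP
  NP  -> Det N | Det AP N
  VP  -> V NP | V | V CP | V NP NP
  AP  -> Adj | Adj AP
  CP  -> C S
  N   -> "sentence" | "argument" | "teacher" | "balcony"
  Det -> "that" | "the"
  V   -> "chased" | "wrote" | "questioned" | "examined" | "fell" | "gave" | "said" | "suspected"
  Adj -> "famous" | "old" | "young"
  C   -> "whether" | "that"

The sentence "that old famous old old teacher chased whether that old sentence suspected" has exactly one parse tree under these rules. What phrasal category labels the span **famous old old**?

AP

S
  NP
    Det: that
    AP
      Adj: old
      AP
        Adj: famous
        AP
          Adj: old
          AP
            Adj: old
    N: teacher
  VP
    V: chased
    CP
      C: whether
      S
        NP
          Det: that
          AP
            Adj: old
          N: sentence
        VP
          V: suspected
The span 'famous old old' is the AP node built by AP → Adj AP.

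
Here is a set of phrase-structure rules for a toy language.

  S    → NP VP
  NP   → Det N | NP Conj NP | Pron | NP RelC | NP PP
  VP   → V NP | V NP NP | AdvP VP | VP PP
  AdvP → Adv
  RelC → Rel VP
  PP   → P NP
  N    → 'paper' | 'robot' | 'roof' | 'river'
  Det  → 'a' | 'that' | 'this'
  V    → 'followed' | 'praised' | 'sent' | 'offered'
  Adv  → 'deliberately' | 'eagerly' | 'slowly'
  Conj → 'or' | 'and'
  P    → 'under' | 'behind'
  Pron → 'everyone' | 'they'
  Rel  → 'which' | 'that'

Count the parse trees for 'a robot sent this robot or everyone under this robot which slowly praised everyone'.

6

Two of the 6 distinct bracketings:
[S [NP [Det a] [N robot]] [VP [V sent] [NP [NP [Det this] [N robot]] [Conj or] [NP [NP [NP [Pron everyone]] [PP [P under] [NP [Det this] [N robot]]]] [RelC [Rel which] [VP [AdvP [Adv slowly]] [VP [V praised] [NP [Pron everyone]]]]]]]]]
[S [NP [Det a] [N robot]] [VP [V sent] [NP [NP [Det this] [N robot]] [Conj or] [NP [NP [Pron everyone]] [PP [P under] [NP [NP [Det this] [N robot]] [RelC [Rel which] [VP [AdvP [Adv slowly]] [VP [V praised] [NP [Pron everyone]]]]]]]]]]]
The trees differ in how a recursive rule is bracketed over the same span.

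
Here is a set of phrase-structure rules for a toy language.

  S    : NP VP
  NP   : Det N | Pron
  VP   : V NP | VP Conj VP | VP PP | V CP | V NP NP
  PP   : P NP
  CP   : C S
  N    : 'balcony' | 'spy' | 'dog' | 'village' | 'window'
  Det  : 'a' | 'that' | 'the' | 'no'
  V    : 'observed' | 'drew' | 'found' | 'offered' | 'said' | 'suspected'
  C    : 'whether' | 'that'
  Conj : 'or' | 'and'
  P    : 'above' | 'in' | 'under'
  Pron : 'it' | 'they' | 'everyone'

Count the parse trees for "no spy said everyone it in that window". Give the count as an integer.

1

[S [NP [Det no] [N spy]] [VP [VP [V said] [NP [Pron everyone]] [NP [Pron it]]] [PP [P in] [NP [Det that] [N window]]]]]
No rule offers an alternative attachment or grouping for any span, so this is the only derivation.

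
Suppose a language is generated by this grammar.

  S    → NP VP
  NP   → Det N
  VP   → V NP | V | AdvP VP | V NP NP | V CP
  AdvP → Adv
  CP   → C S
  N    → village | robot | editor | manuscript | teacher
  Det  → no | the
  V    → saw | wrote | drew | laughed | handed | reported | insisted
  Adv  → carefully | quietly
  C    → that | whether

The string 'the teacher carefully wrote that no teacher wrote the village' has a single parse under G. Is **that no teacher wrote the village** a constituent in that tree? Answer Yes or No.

Yes

[S [NP [Det the] [N teacher]] [VP [AdvP [Adv carefully]] [VP [V wrote] [CP [C that] [S [NP [Det no] [N teacher]] [VP [V wrote] [NP [Det the] [N village]]]]]]]]
The words 'that no teacher wrote the village' are exhaustively dominated by a single CP node (built by CP → C S), so they form a constituent.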